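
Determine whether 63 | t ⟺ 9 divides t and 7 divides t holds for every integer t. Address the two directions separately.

[⇒] If 63 ∣ t, write t = 63q. Since 63 = 7·9, t = 9·(7q), so 9 ∣ t; and since 63 = 9·7, t = 7·(9q), so 7 ∣ t.

[⇐] Suppose 9 ∣ t and 7 ∣ t. Any common multiple of 9 and 7 is a multiple of their lcm; here gcd(9, 7) = 1, so lcm(9, 7) = 9·7 = 63, so 63 ∣ t.

The biconditional holds.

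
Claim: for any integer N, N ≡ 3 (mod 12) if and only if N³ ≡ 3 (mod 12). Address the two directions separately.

Converse. Suppose N³ ≡ 3 (mod 12). The only residue r in {0, …, 11} with r³ ≡ 3 (mod 12) is r = 3, so N ≡ 3 (mod 12).

Forward direction. Suppose N ≡ 3 (mod 12). Write N = 12j + 3. Then (12j + 3)³ = 1728j³ + 1296j² + 324j + 27 = 12(144j³ + 108j² + 27j + 2) + 3, so N³ ≡ 3 (mod 12).

Both directions hold; the statement is true.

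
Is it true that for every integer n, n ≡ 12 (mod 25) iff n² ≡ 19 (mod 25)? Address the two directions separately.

Only the forward implication holds.

[⇒] Suppose n ≡ 12 (mod 25). Write n = 25j + 12. Then (25j + 12)² = 625j² + 600j + 144 = 25(25j² + 24j + 5) + 19, so n² ≡ 19 (mod 25).

[⇐] This fails: take n = 13. Then 13² = 169 ≡ 19 (mod 25), yet 13 ≡ 13 (mod 25), not 12.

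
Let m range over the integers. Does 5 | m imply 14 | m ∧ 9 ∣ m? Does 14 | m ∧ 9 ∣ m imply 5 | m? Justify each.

(⟹) This fails: take m = 5. Certainly 5 ∣ 5, but 14 ∤ 5.

(⟸) This fails: take m = 126. Both 14 ∣ 126 and 9 ∣ 126, yet 126 is not a multiple of 5 (since 126 = 25·5 + 1), so 5 ∤ 126.

Both directions fail.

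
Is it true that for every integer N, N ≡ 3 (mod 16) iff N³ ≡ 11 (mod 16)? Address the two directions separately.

Forward direction. Suppose N ≡ 3 (mod 16). Write N = 16j + 3. Then (16j + 3)³ = 4096j³ + 2304j² + 432j + 27 = 16(256j³ + 144j² + 27j + 1) + 11, so N³ ≡ 11 (mod 16).

Converse. Suppose N³ ≡ 11 (mod 16). The only residue r in {0, …, 15} with r³ ≡ 11 (mod 16) is r = 3, so N ≡ 3 (mod 16).

Both directions hold; the statement is true.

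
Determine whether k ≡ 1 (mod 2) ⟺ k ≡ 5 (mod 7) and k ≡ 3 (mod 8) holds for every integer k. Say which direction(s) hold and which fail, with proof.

Only the converse holds.

Forward direction. This fails: k = 1 gives 1 ≡ 1 (mod 2) but 1 ≡ 1 (mod 7), so the conjunction on the right does not hold.

Converse. If k ≡ 5 (mod 7) and k ≡ 3 (mod 8), then by the Chinese remainder theorem k ≡ 19 (mod 56). Since 19 ≡ 1 (mod 2) and 2 ∣ 56, we get k ≡ 1 (mod 2).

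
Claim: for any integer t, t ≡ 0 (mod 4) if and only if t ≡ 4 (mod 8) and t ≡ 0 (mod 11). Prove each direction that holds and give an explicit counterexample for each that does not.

Not equivalent: only (⇐) holds.

(→) This fails: t = 0 gives 0 ≡ 0 (mod 4) but 0 ≡ 0 (mod 8), so the conjunction on the right does not hold.

(←) Conversely, if t ≡ 4 (mod 8) and t ≡ 0 (mod 11), then by the Chinese remainder theorem t ≡ 44 (mod 88). Since 44 ≡ 0 (mod 4) and 4 ∣ 88, we get t ≡ 0 (mod 4).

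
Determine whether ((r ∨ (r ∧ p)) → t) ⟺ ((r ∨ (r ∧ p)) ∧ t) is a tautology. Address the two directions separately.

Only the reverse direction holds.

[⇒] This fails. Under p = F, r = F, t = F, the left side is true but the right side is false.

[⇐] Assume the antecedent. If p is true, the antecedent forces (p = T, r = T, t = T), and (r ∨ (r ∧ p)) → t holds there. If p is false, the antecedent forces (p = F, r = T, t = T), and (r ∨ (r ∧ p)) → t holds there. Either way (r ∨ (r ∧ p)) → t holds.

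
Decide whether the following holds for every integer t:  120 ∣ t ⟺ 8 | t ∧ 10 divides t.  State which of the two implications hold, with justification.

(→) If 120 ∣ t, write t = 120q. Since 120 = 15·8, t = 8·(15q), so 8 ∣ t; and since 120 = 12·10, t = 10·(12q), so 10 ∣ t.

(←) This fails: take t = 40. Both 8 ∣ 40 and 10 ∣ 40, yet 40 is not a multiple of 120 (since 40 = 0·120 + 40), so 120 ∤ 40.

Only the forward implication holds.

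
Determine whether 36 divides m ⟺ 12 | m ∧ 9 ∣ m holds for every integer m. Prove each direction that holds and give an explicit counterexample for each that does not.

Both directions hold.

Forward direction. If 36 ∣ m, write m = 36q. Since 36 = 3·12, m = 12·(3q), so 12 ∣ m; and since 36 = 4·9, m = 9·(4q), so 9 ∣ m.

Converse. Suppose 12 ∣ m and 9 ∣ m. Any common multiple of 12 and 9 is a multiple of their lcm; here lcm(12, 9) = 12·9/gcd(12, 9) = 108/3 = 36, so 36 ∣ m.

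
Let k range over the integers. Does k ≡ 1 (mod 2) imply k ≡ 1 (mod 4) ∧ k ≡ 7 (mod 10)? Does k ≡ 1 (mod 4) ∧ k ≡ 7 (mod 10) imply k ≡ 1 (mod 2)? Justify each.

Converse. If k ≡ 1 (mod 4) and k ≡ 7 (mod 10), then by the Chinese remainder theorem k ≡ 17 (mod 20). Since 17 ≡ 1 (mod 2) and 2 ∣ 20, we get k ≡ 1 (mod 2).

Forward direction. This fails: k = 1 gives 1 ≡ 1 (mod 2) but 1 ≡ 1 (mod 10), so the conjunction on the right does not hold.

Only the converse holds.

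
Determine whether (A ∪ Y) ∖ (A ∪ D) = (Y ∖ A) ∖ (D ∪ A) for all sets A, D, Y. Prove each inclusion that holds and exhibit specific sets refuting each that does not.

(⊆) Let x ∈ (A ∪ Y) ∖ (A ∪ D). Then x ∈ Y and x ∉ A, D, from which x ∈ (Y ∖ A) ∖ (D ∪ A).

(⊇) Let x ∈ (Y ∖ A) ∖ (D ∪ A). Then x ∈ Y and x ∉ A, D, from which x ∈ (A ∪ Y) ∖ (A ∪ D).

The two sets are equal.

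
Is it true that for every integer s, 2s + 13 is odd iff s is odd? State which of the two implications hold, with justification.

(⇐) Suppose s is odd. Since 2 is even, 2s is even for every s, so 2s + 13 has the same parity as 13, which is odd. Hence 2s + 13 is odd.

(⇒) This fails: take s = 4. Then 2s + 13 = 21, which is odd, yet s = 4 is even, not odd.

Only the converse holds.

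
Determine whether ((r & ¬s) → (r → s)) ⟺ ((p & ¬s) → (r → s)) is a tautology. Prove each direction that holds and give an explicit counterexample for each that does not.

(⟸) This fails. Under p = F, r = T, s = F, the left side is false but the right side is true.

(⟹) Assume the antecedent. If r is true, the antecedent forces (p = F, r = T, s = T) or (p = T, r = T, s = T), and (p & ¬s) → (r → s) holds there. If r is false, (p & ¬s) → (r → s) reduces to true regardless of the other variables. Either way (p & ¬s) → (r → s) holds.

Only the forward direction holds.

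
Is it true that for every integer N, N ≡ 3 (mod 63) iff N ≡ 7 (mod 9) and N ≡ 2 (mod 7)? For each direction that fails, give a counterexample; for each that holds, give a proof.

Both directions fail.

(→) This fails: N = 3 gives 3 ≡ 3 (mod 63) but 3 ≡ 3 (mod 9), so the conjunction on the right does not hold.

(←) This fails: N = 16 satisfies both congruences on the right (16 ≡ 7 mod 9 and 16 ≡ 2 mod 7) yet 16 ≡ 16 (mod 63), not 3.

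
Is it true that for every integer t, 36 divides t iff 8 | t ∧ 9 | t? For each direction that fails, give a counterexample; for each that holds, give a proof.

Forward direction. This fails: take t = 36. Certainly 36 ∣ 36, but 8 ∤ 36.

Converse. Suppose 8 ∣ t and 9 ∣ t. Any common multiple of 8 and 9 is a multiple of their lcm; here gcd(8, 9) = 1, so lcm(8, 9) = 8·9 = 72, so 72 ∣ t. Since 36 ∣ 72, it follows that 36 ∣ t.

Only the reverse direction holds.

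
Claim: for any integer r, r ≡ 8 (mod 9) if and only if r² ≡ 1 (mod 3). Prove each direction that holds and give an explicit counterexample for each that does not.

(⇒) holds; (⇐) fails.

Forward direction. Suppose r ≡ 8 (mod 9). Then r² ≡ 8² = 64 (mod 9), and since 3 ∣ 9, also r² ≡ 1 (mod 3).

Converse. This fails: take r = 1. Then 1² = 1 ≡ 1 (mod 3), yet 1 ≡ 1 (mod 9), not 8.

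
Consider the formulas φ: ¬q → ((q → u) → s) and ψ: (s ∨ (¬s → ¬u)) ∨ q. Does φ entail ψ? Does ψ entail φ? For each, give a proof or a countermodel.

Only the forward implication holds.

(⇒) Assume the antecedent. If q is true, (s ∨ (¬s → ¬u)) ∨ q reduces to true regardless of the other variables. If q is false, the antecedent forces (q = F, s = T, u = F) or (q = F, s = T, u = T), and (s ∨ (¬s → ¬u)) ∨ q holds there. Either way (s ∨ (¬s → ¬u)) ∨ q holds.

(⇐) This fails. Under q = F, s = F, u = F, the left side is false but the right side is true.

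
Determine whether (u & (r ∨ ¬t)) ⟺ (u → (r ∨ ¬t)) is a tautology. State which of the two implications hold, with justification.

Only the forward implication holds.

(⇒) Assume the antecedent. If r is true, u → (r ∨ ¬t) reduces to true regardless of the other variables. If r is false, the antecedent forces (r = F, t = F, u = T), and u → (r ∨ ¬t) holds there. Either way u → (r ∨ ¬t) holds.

(⇐) This fails. Under r = F, t = F, u = F, the left side is false but the right side is true.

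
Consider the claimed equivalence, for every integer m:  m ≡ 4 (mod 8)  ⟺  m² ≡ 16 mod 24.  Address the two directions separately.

Both directions fail.

(⇒) This fails: take m = 12. Then 12 ≡ 4 (mod 8), but 12² = 144 ≡ 0 (mod 24), not 16.

(⇐) This fails: take m = 8. Then 8² = 64 ≡ 16 (mod 24), yet 8 ≡ 0 (mod 8), not 4.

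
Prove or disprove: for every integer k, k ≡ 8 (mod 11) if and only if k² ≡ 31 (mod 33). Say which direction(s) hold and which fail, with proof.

Both directions fail.

(⟹) This fails: take k = 30. Then 30 ≡ 8 (mod 11), but 30² = 900 ≡ 9 (mod 33), not 31.

(⟸) This fails: take k = 14. Then 14² = 196 ≡ 31 (mod 33), yet 14 ≡ 3 (mod 11), not 8.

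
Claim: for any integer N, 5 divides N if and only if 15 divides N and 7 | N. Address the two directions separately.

The forward direction fails; the converse holds.

(←) Suppose 15 ∣ N and 7 ∣ N. Any common multiple of 15 and 7 is a multiple of their lcm; here gcd(15, 7) = 1, so lcm(15, 7) = 15·7 = 105, so 105 ∣ N. Since 5 ∣ 105, it follows that 5 ∣ N.

(→) This fails: take N = 5. Certainly 5 ∣ 5, but 15 ∤ 5.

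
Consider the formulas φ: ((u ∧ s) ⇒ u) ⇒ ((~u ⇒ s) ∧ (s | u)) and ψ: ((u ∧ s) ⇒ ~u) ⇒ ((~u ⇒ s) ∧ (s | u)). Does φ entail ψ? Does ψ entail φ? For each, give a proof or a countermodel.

Equivalent; both directions hold.

Forward direction. Assume the antecedent. If s is true, the consequent reduces to true regardless of the other variables. If s is false, the antecedent forces (s = F, u = T), and the consequent holds there. Either way the consequent holds.

Converse. Assume the antecedent. If s is true, the consequent reduces to true regardless of the other variables. If s is false, the antecedent forces (s = F, u = T), and the consequent holds there. Either way the consequent holds.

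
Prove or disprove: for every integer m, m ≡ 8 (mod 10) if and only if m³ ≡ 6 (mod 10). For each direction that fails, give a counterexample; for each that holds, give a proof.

Neither direction holds.

(→) This fails: take m = 8. Then 8 ≡ 8 (mod 10), but 8³ = 512 ≡ 2 (mod 10), not 6.

(←) This fails: take m = 6. Then 6³ = 216 ≡ 6 (mod 10), yet 6 ≡ 6 (mod 10), not 8.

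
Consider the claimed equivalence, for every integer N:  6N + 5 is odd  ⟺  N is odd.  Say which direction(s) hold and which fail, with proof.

(⟹) This fails: take N = 2. Then 6N + 5 = 17, which is odd, yet N = 2 is even, not odd.

(⟸) Suppose N is odd. Since 6 is even, 6N is even for every N, so 6N + 5 has the same parity as 5, which is odd. Hence 6N + 5 is odd.

Not equivalent: only (⇐) holds.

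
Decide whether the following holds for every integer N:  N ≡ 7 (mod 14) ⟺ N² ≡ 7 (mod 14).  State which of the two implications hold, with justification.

(⟹) Suppose N ≡ 7 (mod 14). Write N = 14j + 7. Then (14j + 7)² = 196j² + 196j + 49 = 14(14j² + 14j + 3) + 7, so N² ≡ 7 (mod 14).

(⟸) Conversely, suppose N² ≡ 7 (mod 14). The only residue r in {0, …, 13} with r² ≡ 7 (mod 14) is r = 7, so N ≡ 7 (mod 14).

Both implications hold.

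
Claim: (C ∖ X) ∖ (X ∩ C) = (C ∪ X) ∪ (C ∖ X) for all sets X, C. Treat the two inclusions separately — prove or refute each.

The sets are not equal: only the forward inclusion holds.

Forward inclusion. Let x ∈ (C ∖ X) ∖ (X ∩ C). Then x ∈ C and x ∉ X, from which x ∈ (C ∪ X) ∪ (C ∖ X).

Reverse inclusion. This inclusion fails. Take X = {1}, C = ∅; then 1 ∈ (C ∪ X) ∪ (C ∖ X) but 1 ∉ (C ∖ X) ∖ (X ∩ C).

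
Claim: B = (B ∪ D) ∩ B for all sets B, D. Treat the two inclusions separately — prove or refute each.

Reverse inclusion. Let x ∈ (B ∪ D) ∩ B. Then either x ∈ B and x ∉ D; or x ∈ B ∩ D. In each case x ∈ B, so (B ∪ D) ∩ B ⊆ B.

Forward inclusion. Let x ∈ B. Then either x ∈ B and x ∉ D; or x ∈ B ∩ D. In each case x ∈ (B ∪ D) ∩ B, so B ⊆ (B ∪ D) ∩ B.

The two sets are equal.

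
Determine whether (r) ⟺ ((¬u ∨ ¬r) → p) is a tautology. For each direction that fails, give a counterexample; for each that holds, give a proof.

Both directions fail.

(⇒) This fails. Under u = F, p = F, r = T, the left side is true but the right side is false.

(⇐) This fails. Under u = F, p = T, r = F, the left side is false but the right side is true.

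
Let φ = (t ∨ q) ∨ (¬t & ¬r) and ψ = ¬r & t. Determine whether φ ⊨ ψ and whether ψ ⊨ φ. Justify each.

Only the reverse direction holds.

(⟹) This fails. Under q = F, t = F, r = F, the left side is true but the right side is false.

(⟸) Assume the antecedent. If q is true, (t ∨ q) ∨ (¬t & ¬r) reduces to true regardless of the other variables. If q is false, the antecedent forces (q = F, t = T, r = F), and (t ∨ q) ∨ (¬t & ¬r) holds there. Either way (t ∨ q) ∨ (¬t & ¬r) holds.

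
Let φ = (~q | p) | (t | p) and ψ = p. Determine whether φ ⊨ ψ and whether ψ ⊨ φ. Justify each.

The forward direction fails; the converse holds.

(→) This fails. Under t = F, p = F, q = F, the left side is true but the right side is false.

(←) Assume the antecedent. If t is true, (~q | p) | (t | p) reduces to true regardless of the other variables. If t is false, the antecedent forces (t = F, p = T, q = F) or (t = F, p = T, q = T), and (~q | p) | (t | p) holds there. Either way (~q | p) | (t | p) holds.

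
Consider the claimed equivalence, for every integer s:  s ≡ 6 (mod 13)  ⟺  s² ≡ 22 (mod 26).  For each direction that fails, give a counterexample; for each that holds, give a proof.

Both directions fail.

(→) This fails: take s = 6. Then 6 ≡ 6 (mod 13), but 6² = 36 ≡ 10 (mod 26), not 22.

(←) This fails: take s = 10. Then 10² = 100 ≡ 22 (mod 26), yet 10 ≡ 10 (mod 13), not 6.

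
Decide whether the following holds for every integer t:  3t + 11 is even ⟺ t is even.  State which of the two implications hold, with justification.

(⇒) fails and (⇐) fails.

[⇒] This fails: t = 3 gives 3t + 11 = 20, which is even, but 3 is odd, not even.

[⇐] This also fails: t = 2 is even, but 3t + 11 = 17 is odd, not even.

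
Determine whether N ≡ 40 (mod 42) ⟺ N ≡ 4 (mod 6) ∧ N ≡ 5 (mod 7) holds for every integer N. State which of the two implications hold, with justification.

(→) Suppose N ≡ 40 (mod 42); write N = 42j + 40. Since 6 ∣ 42, reducing mod 6 gives N ≡ 40 ≡ 4 (mod 6); since 7 ∣ 42, reducing mod 7 gives N ≡ 40 ≡ 5 (mod 7).

(←) Conversely, if N ≡ 4 (mod 6) and N ≡ 5 (mod 7), then by the Chinese remainder theorem N ≡ 40 (mod 42). This is exactly N ≡ 40 (mod 42).

Both directions hold.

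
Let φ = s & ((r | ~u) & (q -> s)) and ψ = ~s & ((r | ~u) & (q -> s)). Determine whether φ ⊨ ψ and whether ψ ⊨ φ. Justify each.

(⇒) fails and (⇐) fails.

(⇒) This fails. Under s = T, u = F, r = F, q = F, the left side is true but the right side is false.

(⇐) This fails. Under s = F, u = F, r = F, q = F, the left side is false but the right side is true.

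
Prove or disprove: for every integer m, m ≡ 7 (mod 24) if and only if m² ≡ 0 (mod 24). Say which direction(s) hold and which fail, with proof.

[⇒] This fails: take m = 7. Then 7 ≡ 7 (mod 24), but 7² = 49 ≡ 1 (mod 24), not 0.

[⇐] This fails: take m = 0. Then 0² = 0 ≡ 0 (mod 24), yet 0 ≡ 0 (mod 24), not 7.

Neither direction holds.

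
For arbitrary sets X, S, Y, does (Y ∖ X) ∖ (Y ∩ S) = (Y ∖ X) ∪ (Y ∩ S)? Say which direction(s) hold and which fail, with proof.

(⟹) Let x ∈ (Y ∖ X) ∖ (Y ∩ S). Then x ∈ Y and x ∉ X, S, from which x ∈ (Y ∖ X) ∪ (Y ∩ S).

(⟸) This inclusion fails. Take X = ∅, S = {1}, Y = {1}; then 1 ∈ (Y ∖ X) ∪ (Y ∩ S) but 1 ∉ (Y ∖ X) ∖ (Y ∩ S).

The sets are not equal: only the forward inclusion holds.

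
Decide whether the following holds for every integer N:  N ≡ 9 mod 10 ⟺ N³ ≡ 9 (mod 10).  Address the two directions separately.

Both directions hold.

Forward direction. Suppose N ≡ 9 mod 10. Write N = 10j + 9. Then (10j + 9)³ = 1000j³ + 2700j² + 2430j + 729 = 10(100j³ + 270j² + 243j + 72) + 9, so N³ ≡ 9 (mod 10).

Converse. Suppose N³ ≡ 9 (mod 10). The only residue r in {0, …, 9} with r³ ≡ 9 (mod 10) is r = 9, so N ≡ 9 (mod 10).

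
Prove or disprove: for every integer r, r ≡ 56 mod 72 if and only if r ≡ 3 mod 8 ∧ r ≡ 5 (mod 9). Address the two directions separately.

Both directions fail.

Forward direction. This fails: r = 56 gives 56 ≡ 56 (mod 72) but 56 ≡ 0 (mod 8), so the conjunction on the right does not hold.

Converse. This fails: r = 59 satisfies both congruences on the right (59 ≡ 3 mod 8 and 59 ≡ 5 mod 9) yet 59 ≡ 59 (mod 72), not 56.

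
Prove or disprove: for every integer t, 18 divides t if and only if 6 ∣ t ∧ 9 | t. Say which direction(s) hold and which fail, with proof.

Equivalent; both directions hold.

(⟸) Suppose 6 ∣ t and 9 ∣ t. Any common multiple of 6 and 9 is a multiple of their lcm; here lcm(6, 9) = 6·9/gcd(6, 9) = 54/3 = 18, so 18 ∣ t.

(⟹) If 18 ∣ t, write t = 18q. Since 18 = 3·6, t = 6·(3q), so 6 ∣ t; and since 18 = 2·9, t = 9·(2q), so 9 ∣ t.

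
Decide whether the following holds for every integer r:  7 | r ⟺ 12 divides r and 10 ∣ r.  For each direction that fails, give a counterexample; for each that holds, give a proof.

(⟹) This fails: take r = 7. Certainly 7 ∣ 7, but 12 ∤ 7.

(⟸) This fails: take r = 60. Both 12 ∣ 60 and 10 ∣ 60, yet 60 is not a multiple of 7 (since 60 = 8·7 + 4), so 7 ∤ 60.

(⇒) fails and (⇐) fails.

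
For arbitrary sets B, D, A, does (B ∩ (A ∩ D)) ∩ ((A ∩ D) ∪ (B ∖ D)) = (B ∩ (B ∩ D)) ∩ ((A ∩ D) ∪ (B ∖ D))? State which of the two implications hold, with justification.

Both inclusions hold; the sets are equal.

(⊆) Let x ∈ (B ∩ (A ∩ D)) ∩ ((A ∩ D) ∪ (B ∖ D)). Then x ∈ B ∩ D ∩ A, from which x ∈ (B ∩ (B ∩ D)) ∩ ((A ∩ D) ∪ (B ∖ D)).

(⊇) Let x ∈ (B ∩ (B ∩ D)) ∩ ((A ∩ D) ∪ (B ∖ D)). Then x ∈ B ∩ D ∩ A, from which x ∈ (B ∩ (A ∩ D)) ∩ ((A ∩ D) ∪ (B ∖ D)).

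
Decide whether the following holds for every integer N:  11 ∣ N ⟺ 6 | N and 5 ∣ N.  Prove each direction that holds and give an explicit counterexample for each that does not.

Neither implication holds.

(→) This fails: take N = 11. Certainly 11 ∣ 11, but 6 ∤ 11.

(←) This fails: take N = 30. Both 6 ∣ 30 and 5 ∣ 30, yet 30 is not a multiple of 11 (since 30 = 2·11 + 8), so 11 ∤ 30.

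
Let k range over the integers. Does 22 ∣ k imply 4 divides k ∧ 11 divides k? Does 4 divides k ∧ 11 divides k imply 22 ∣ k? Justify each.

[⇒] This fails: take k = 22. Certainly 22 ∣ 22, but 4 ∤ 22.

[⇐] Suppose 4 ∣ k and 11 ∣ k. Any common multiple of 4 and 11 is a multiple of their lcm; here gcd(4, 11) = 1, so lcm(4, 11) = 4·11 = 44, so 44 ∣ k. Since 22 ∣ 44, it follows that 22 ∣ k.

Only the reverse direction holds.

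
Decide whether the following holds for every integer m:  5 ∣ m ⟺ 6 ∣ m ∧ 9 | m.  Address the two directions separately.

(⇒) fails and (⇐) fails.

(⇒) This fails: take m = 5. Certainly 5 ∣ 5, but 6 ∤ 5.

(⇐) This fails: take m = 18. Both 6 ∣ 18 and 9 ∣ 18, yet 18 is not a multiple of 5 (since 18 = 3·5 + 3), so 5 ∤ 18.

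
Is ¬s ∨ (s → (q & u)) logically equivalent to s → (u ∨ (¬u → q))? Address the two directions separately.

(⇒) holds; (⇐) fails.

(→) Assume the antecedent. If q is true, s → (u ∨ (¬u → q)) reduces to true regardless of the other variables. If q is false, the antecedent forces (q = F, s = F, u = F) or (q = F, s = F, u = T), and s → (u ∨ (¬u → q)) holds there. Either way s → (u ∨ (¬u → q)) holds.

(←) This fails. Under q = T, s = T, u = F, the left side is false but the right side is true.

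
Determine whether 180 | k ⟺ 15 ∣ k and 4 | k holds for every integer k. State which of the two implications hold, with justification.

Not equivalent: only (⇒) holds.

[⇐] This fails: take k = 60. Both 15 ∣ 60 and 4 ∣ 60, yet 60 is not a multiple of 180 (since 60 = 0·180 + 60), so 180 ∤ 60.

[⇒] If 180 ∣ k, write k = 180q. Since 180 = 12·15, k = 15·(12q), so 15 ∣ k; and since 180 = 45·4, k = 4·(45q), so 4 ∣ k.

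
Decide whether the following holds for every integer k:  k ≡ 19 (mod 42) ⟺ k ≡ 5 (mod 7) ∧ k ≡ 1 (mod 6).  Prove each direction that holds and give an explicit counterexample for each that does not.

Both implications hold.

(⟹) Suppose k ≡ 19 (mod 42); write k = 42j + 19. Since 7 ∣ 42, reducing mod 7 gives k ≡ 19 ≡ 5 (mod 7); since 6 ∣ 42, reducing mod 6 gives k ≡ 19 ≡ 1 (mod 6).

(⟸) Conversely, if k ≡ 5 (mod 7) and k ≡ 1 (mod 6), then by the Chinese remainder theorem k ≡ 19 (mod 42). This is exactly k ≡ 19 (mod 42).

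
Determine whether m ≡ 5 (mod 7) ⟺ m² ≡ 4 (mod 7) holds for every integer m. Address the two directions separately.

(⇒) Suppose m ≡ 5 (mod 7). Write m = 7j + 5. Then (7j + 5)² = 49j² + 70j + 25 = 7(7j² + 10j + 3) + 4, so m² ≡ 4 (mod 7).

(⇐) This fails: take m = 2. Then 2² = 4 ≡ 4 (mod 7), yet 2 ≡ 2 (mod 7), not 5.

Only the forward implication holds.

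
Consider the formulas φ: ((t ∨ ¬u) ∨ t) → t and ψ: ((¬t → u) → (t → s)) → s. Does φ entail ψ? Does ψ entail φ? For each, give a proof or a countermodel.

Both directions fail.

(⇒) This fails. Under s = F, t = F, u = T, the left side is true but the right side is false.

(⇐) This fails. Under s = T, t = F, u = F, the left side is false but the right side is true.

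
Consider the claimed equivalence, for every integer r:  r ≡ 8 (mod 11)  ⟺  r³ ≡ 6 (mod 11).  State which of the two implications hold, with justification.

Forward direction. Suppose r ≡ 8 (mod 11). Write r = 11j + 8. Then (11j + 8)³ = 1331j³ + 2904j² + 2112j + 512 = 11(121j³ + 264j² + 192j + 46) + 6, so r³ ≡ 6 (mod 11).

Converse. Suppose r³ ≡ 6 (mod 11). The only residue r in {0, …, 10} with r³ ≡ 6 (mod 11) is r = 8, so r ≡ 8 (mod 11).

Both implications hold.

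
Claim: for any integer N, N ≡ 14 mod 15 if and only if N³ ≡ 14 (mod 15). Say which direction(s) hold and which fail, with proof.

(→) Suppose N ≡ 14 mod 15. Write N = 15j + 14. Then (15j + 14)³ = 3375j³ + 9450j² + 8820j + 2744 = 15(225j³ + 630j² + 588j + 182) + 14, so N³ ≡ 14 (mod 15).

(←) Conversely, suppose N³ ≡ 14 (mod 15). The only residue r in {0, …, 14} with r³ ≡ 14 (mod 15) is r = 14, so N ≡ 14 (mod 15).

Equivalent; both directions hold.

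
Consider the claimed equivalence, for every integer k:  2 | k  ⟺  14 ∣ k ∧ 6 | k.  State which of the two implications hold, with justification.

Forward direction. This fails: take k = 2. Certainly 2 ∣ 2, but 14 ∤ 2.

Converse. Suppose 14 ∣ k and 6 ∣ k. Any common multiple of 14 and 6 is a multiple of their lcm; here lcm(14, 6) = 14·6/gcd(14, 6) = 84/2 = 42, so 42 ∣ k. Since 2 ∣ 42, it follows that 2 ∣ k.

(⇒) fails; (⇐) holds.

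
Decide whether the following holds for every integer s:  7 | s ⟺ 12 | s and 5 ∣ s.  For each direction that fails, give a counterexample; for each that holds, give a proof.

Neither direction holds.

(⟹) This fails: take s = 7. Certainly 7 ∣ 7, but 12 ∤ 7.

(⟸) This fails: take s = 60. Both 12 ∣ 60 and 5 ∣ 60, yet 60 is not a multiple of 7 (since 60 = 8·7 + 4), so 7 ∤ 60.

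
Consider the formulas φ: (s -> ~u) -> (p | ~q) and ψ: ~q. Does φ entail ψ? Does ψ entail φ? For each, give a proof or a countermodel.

(⇒) This fails. Under q = T, s = F, p = T, u = F, the left side is true but the right side is false.

(⇐) Assume the antecedent. If q is true, the antecedent cannot hold. If q is false, (s -> ~u) -> (p | ~q) reduces to true regardless of the other variables. Either way (s -> ~u) -> (p | ~q) holds.

Not equivalent: only (⇐) holds.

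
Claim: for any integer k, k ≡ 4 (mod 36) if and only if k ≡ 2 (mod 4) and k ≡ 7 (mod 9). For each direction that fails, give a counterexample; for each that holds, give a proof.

(⇒) fails and (⇐) fails.

Forward direction. This fails: k = 4 gives 4 ≡ 4 (mod 36) but 4 ≡ 0 (mod 4), so the conjunction on the right does not hold.

Converse. This fails: k = 34 satisfies both congruences on the right (34 ≡ 2 mod 4 and 34 ≡ 7 mod 9) yet 34 ≡ 34 (mod 36), not 4.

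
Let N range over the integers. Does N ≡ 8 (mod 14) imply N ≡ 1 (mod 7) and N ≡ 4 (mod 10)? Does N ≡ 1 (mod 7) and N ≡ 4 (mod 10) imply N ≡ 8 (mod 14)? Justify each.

Only the converse holds.

[⇒] This fails: N = 36 gives 36 ≡ 8 (mod 14) but 36 ≡ 6 (mod 10), so the conjunction on the right does not hold.

[⇐] Conversely, if N ≡ 1 (mod 7) and N ≡ 4 (mod 10), then by the Chinese remainder theorem N ≡ 64 (mod 70). Since 64 ≡ 8 (mod 14) and 14 ∣ 70, we get N ≡ 8 (mod 14).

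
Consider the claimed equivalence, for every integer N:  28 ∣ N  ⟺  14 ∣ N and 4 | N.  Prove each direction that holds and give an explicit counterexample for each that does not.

(⇒) If 28 ∣ N, write N = 28q. Since 28 = 2·14, N = 14·(2q), so 14 ∣ N; and since 28 = 7·4, N = 4·(7q), so 4 ∣ N.

(⇐) Suppose 14 ∣ N and 4 ∣ N. Any common multiple of 14 and 4 is a multiple of their lcm; here lcm(14, 4) = 14·4/gcd(14, 4) = 56/2 = 28, so 28 ∣ N.

The biconditional holds.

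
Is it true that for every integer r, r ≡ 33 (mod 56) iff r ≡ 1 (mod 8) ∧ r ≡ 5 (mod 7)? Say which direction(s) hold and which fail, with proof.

[⇒] Suppose r ≡ 33 (mod 56); write r = 56j + 33. Since 8 ∣ 56, reducing mod 8 gives r ≡ 33 ≡ 1 (mod 8); since 7 ∣ 56, reducing mod 7 gives r ≡ 33 ≡ 5 (mod 7).

[⇐] Conversely, if r ≡ 1 (mod 8) and r ≡ 5 (mod 7), then by the Chinese remainder theorem r ≡ 33 (mod 56). This is exactly r ≡ 33 (mod 56).

Both directions hold.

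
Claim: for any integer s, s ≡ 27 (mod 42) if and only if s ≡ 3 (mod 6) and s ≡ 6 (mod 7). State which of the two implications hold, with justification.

Both directions hold; the statement is true.

Converse. If s ≡ 3 (mod 6) and s ≡ 6 (mod 7), then by the Chinese remainder theorem s ≡ 27 (mod 42). This is exactly s ≡ 27 (mod 42).

Forward direction. Suppose s ≡ 27 (mod 42); write s = 42j + 27. Since 6 ∣ 42, reducing mod 6 gives s ≡ 27 ≡ 3 (mod 6); since 7 ∣ 42, reducing mod 7 gives s ≡ 27 ≡ 6 (mod 7).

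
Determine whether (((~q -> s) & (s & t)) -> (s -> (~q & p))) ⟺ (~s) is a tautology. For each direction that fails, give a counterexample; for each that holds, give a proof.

(⇒) fails; (⇐) holds.

Forward direction. This fails. Under p = F, s = T, t = F, q = F, the left side is true but the right side is false.

Converse. Assume the antecedent. If s is true, the antecedent cannot hold. If s is false, the consequent reduces to true regardless of the other variables. Either way the consequent holds.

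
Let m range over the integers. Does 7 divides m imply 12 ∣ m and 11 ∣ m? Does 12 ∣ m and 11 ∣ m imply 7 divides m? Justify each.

(⇒) This fails: take m = 7. Certainly 7 ∣ 7, but 12 ∤ 7.

(⇐) This fails: take m = 132. Both 12 ∣ 132 and 11 ∣ 132, yet 132 is not a multiple of 7 (since 132 = 18·7 + 6), so 7 ∤ 132.

Both directions fail.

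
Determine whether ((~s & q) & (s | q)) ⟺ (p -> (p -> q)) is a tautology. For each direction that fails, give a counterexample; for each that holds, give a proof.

(→) Assume the antecedent. If q is true, p -> (p -> q) reduces to true regardless of the other variables. If q is false, the antecedent cannot hold. Either way p -> (p -> q) holds.

(←) This fails. Under q = F, p = F, s = F, the left side is false but the right side is true.

Not equivalent: only (⇒) holds.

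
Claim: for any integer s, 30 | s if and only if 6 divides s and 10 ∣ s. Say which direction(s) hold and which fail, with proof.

(⇒) If 30 ∣ s, write s = 30q. Since 30 = 5·6, s = 6·(5q), so 6 ∣ s; and since 30 = 3·10, s = 10·(3q), so 10 ∣ s.

(⇐) Suppose 6 ∣ s and 10 ∣ s. Any common multiple of 6 and 10 is a multiple of their lcm; here lcm(6, 10) = 6·10/gcd(6, 10) = 60/2 = 30, so 30 ∣ s.

The biconditional holds.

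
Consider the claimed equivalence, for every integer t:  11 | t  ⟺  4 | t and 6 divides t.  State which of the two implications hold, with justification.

(⇒) fails and (⇐) fails.

(⇒) This fails: take t = 11. Certainly 11 ∣ 11, but 4 ∤ 11.

(⇐) This fails: take t = 12. Both 4 ∣ 12 and 6 ∣ 12, yet 12 is not a multiple of 11 (since 12 = 1·11 + 1), so 11 ∤ 12.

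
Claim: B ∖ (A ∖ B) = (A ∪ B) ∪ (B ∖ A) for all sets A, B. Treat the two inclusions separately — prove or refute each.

(⊆) holds; (⊇) fails.

(⟹) Let x ∈ B ∖ (A ∖ B). Then either x ∈ B and x ∉ A; or x ∈ A ∩ B. In each case x ∈ (A ∪ B) ∪ (B ∖ A), so B ∖ (A ∖ B) ⊆ (A ∪ B) ∪ (B ∖ A).

(⟸) This inclusion fails. Take A = {1}, B = ∅; then 1 ∈ (A ∪ B) ∪ (B ∖ A) but 1 ∉ B ∖ (A ∖ B).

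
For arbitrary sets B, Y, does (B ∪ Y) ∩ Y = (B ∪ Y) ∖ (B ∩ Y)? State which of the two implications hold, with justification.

(⟹) This inclusion fails. Take B = {1}, Y = {1}; then 1 ∈ (B ∪ Y) ∩ Y but 1 ∉ (B ∪ Y) ∖ (B ∩ Y).

(⟸) This inclusion fails. Take B = {1}, Y = ∅; then 1 ∈ (B ∪ Y) ∖ (B ∩ Y) but 1 ∉ (B ∪ Y) ∩ Y.

Both inclusions fail.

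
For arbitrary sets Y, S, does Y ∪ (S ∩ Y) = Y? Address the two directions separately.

The two sets are equal.

(⟹) Let x ∈ Y ∪ (S ∩ Y). Then either x ∈ Y and x ∉ S; or x ∈ Y ∩ S. In each case x ∈ Y, so Y ∪ (S ∩ Y) ⊆ Y.

(⟸) Let x ∈ Y. Then either x ∈ Y and x ∉ S; or x ∈ Y ∩ S. In each case x ∈ Y ∪ (S ∩ Y), so Y ⊆ Y ∪ (S ∩ Y).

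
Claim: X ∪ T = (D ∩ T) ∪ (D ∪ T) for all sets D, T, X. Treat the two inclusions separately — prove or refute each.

(⊆) This inclusion fails. Take D = ∅, T = ∅, X = {1}; then 1 ∈ X ∪ T but 1 ∉ (D ∩ T) ∪ (D ∪ T).

(⊇) This inclusion fails. Take D = {1}, T = ∅, X = ∅; then 1 ∈ (D ∩ T) ∪ (D ∪ T) but 1 ∉ X ∪ T.

Neither inclusion holds.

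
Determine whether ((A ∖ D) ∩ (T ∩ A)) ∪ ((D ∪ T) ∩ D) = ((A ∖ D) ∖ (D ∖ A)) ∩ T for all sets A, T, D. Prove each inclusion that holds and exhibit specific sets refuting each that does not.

Forward inclusion. This inclusion fails. Take A = ∅, T = ∅, D = {1}; then 1 ∈ ((A ∖ D) ∩ (T ∩ A)) ∪ ((D ∪ T) ∩ D) but 1 ∉ ((A ∖ D) ∖ (D ∖ A)) ∩ T.

Reverse inclusion. Let x ∈ ((A ∖ D) ∖ (D ∖ A)) ∩ T. Then x ∈ A ∩ T and x ∉ D, from which x ∈ ((A ∖ D) ∩ (T ∩ A)) ∪ ((D ∪ T) ∩ D).

The sets are not equal: only the reverse inclusion holds.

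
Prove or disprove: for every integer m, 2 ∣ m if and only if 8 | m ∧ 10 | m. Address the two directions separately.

(⟹) This fails: take m = 2. Certainly 2 ∣ 2, but 8 ∤ 2.

(⟸) Suppose 8 ∣ m and 10 ∣ m. Any common multiple of 8 and 10 is a multiple of their lcm; here lcm(8, 10) = 8·10/gcd(8, 10) = 80/2 = 40, so 40 ∣ m. Since 2 ∣ 40, it follows that 2 ∣ m.

Only the converse holds.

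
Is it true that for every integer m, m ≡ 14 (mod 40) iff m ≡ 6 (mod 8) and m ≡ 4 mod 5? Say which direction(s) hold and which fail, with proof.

(⇒) Suppose m ≡ 14 (mod 40); write m = 40j + 14. Since 8 ∣ 40, reducing mod 8 gives m ≡ 14 ≡ 6 (mod 8); since 5 ∣ 40, reducing mod 5 gives m ≡ 14 ≡ 4 (mod 5).

(⇐) Conversely, if m ≡ 6 (mod 8) and m ≡ 4 (mod 5), then by the Chinese remainder theorem m ≡ 14 (mod 40). This is exactly m ≡ 14 (mod 40).

Equivalent; both directions hold.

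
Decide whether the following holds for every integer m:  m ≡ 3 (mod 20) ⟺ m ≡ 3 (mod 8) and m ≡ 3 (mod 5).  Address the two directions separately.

The forward direction fails; the converse holds.

(→) This fails: m = 23 gives 23 ≡ 3 (mod 20) but 23 ≡ 7 (mod 8), so the conjunction on the right does not hold.

(←) Conversely, if m ≡ 3 (mod 8) and m ≡ 3 (mod 5), then by the Chinese remainder theorem m ≡ 3 (mod 40). Since 3 ≡ 3 (mod 20) and 20 ∣ 40, we get m ≡ 3 (mod 20).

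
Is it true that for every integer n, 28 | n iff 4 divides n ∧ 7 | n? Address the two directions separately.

Forward direction. If 28 ∣ n, write n = 28q. Since 28 = 7·4, n = 4·(7q), so 4 ∣ n; and since 28 = 4·7, n = 7·(4q), so 7 ∣ n.

Converse. Suppose 4 ∣ n and 7 ∣ n. Any common multiple of 4 and 7 is a multiple of their lcm; here gcd(4, 7) = 1, so lcm(4, 7) = 4·7 = 28, so 28 ∣ n.

Both implications hold.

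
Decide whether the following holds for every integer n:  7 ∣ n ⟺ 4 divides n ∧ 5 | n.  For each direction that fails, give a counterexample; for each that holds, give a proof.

Forward direction. This fails: take n = 7. Certainly 7 ∣ 7, but 4 ∤ 7.

Converse. This fails: take n = 20. Both 4 ∣ 20 and 5 ∣ 20, yet 20 is not a multiple of 7 (since 20 = 2·7 + 6), so 7 ∤ 20.

(⇒) fails and (⇐) fails.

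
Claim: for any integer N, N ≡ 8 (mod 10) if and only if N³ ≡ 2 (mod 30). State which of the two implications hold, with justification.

(⇐) The residues r modulo 30 with r³ ≡ 2 (mod 30) are exactly {8}, and each is ≡ 8 (mod 10).

(⇒) This fails: take N = 18. Then 18 ≡ 8 (mod 10), but 18³ = 5832 ≡ 12 (mod 30), not 2.

The forward direction fails; the converse holds.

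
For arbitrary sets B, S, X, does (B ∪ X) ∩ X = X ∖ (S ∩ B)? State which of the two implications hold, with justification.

The sets are not equal: only the reverse inclusion holds.

(⟹) This inclusion fails. Take B = {1}, S = {1}, X = {1}; then 1 ∈ (B ∪ X) ∩ X but 1 ∉ X ∖ (S ∩ B).

(⟸) Let x ∈ X ∖ (S ∩ B). Then either x ∈ X and x ∉ B, S; or x ∈ B ∩ X and x ∉ S; or x ∈ S ∩ X and x ∉ B. In each case x ∈ (B ∪ X) ∩ X, so X ∖ (S ∩ B) ⊆ (B ∪ X) ∩ X.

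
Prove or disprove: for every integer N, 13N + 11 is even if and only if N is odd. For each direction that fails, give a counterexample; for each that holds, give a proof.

(⟹) Suppose 13N + 11 is even. Since 13 is odd, 13N and N have the same parity, so 13N + 11 ≡ N + 11 (mod 2). As 11 is odd, 13N + 11 is even exactly when N is odd. Thus N is odd.

(⟸) Conversely, suppose N is odd; write N = 2j + 1. Then 13N + 11 = 13·(2j + 1) + 11 = 2·13j + 24, which is even.

Equivalent; both directions hold.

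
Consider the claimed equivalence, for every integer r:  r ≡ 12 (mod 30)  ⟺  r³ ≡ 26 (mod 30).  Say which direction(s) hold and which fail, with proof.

Neither direction holds.

(→) This fails: take r = 12. Then 12 ≡ 12 (mod 30), but 12³ = 1728 ≡ 18 (mod 30), not 26.

(←) This fails: take r = 26. Then 26³ = 17576 ≡ 26 (mod 30), yet 26 ≡ 26 (mod 30), not 12.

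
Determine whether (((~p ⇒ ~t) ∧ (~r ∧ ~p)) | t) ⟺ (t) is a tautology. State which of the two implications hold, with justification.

Only the reverse direction holds.

(⇐) Assume the antecedent. If r is true, the antecedent forces (r = T, p = F, t = T) or (r = T, p = T, t = T), and ((~p ⇒ ~t) ∧ (~r ∧ ~p)) | t holds there. If r is false, the antecedent forces (r = F, p = F, t = T) or (r = F, p = T, t = T), and ((~p ⇒ ~t) ∧ (~r ∧ ~p)) | t holds there. Either way ((~p ⇒ ~t) ∧ (~r ∧ ~p)) | t holds.

(⇒) This fails. Under r = F, p = F, t = F, the left side is true but the right side is false.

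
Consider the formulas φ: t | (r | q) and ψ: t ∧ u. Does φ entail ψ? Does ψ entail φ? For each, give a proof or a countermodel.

The forward direction fails; the converse holds.

(→) This fails. Under u = F, r = T, q = F, t = F, the left side is true but the right side is false.

(←) Assume the antecedent. If r is true, t | (r | q) reduces to true regardless of the other variables. If r is false, the antecedent forces (u = T, r = F, q = F, t = T) or (u = T, r = F, q = T, t = T), and t | (r | q) holds there. Either way t | (r | q) holds.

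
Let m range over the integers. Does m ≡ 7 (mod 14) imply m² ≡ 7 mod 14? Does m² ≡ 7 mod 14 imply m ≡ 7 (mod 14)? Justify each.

(⇒) Suppose m ≡ 7 (mod 14). Write m = 14j + 7. Then (14j + 7)² = 196j² + 196j + 49 = 14(14j² + 14j + 3) + 7, so m² ≡ 7 (mod 14).

(⇐) Conversely, suppose m² ≡ 7 (mod 14). The only residue r in {0, …, 13} with r² ≡ 7 (mod 14) is r = 7, so m ≡ 7 (mod 14).

Both implications hold.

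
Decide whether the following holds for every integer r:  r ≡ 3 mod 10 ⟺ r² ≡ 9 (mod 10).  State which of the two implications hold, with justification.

(⇒) holds; (⇐) fails.

(←) This fails: take r = 7. Then 7² = 49 ≡ 9 (mod 10), yet 7 ≡ 7 (mod 10), not 3.

(→) Suppose r ≡ 3 mod 10. Write r = 10j + 3. Then (10j + 3)² = 100j² + 60j + 9 = 10(10j² + 6j) + 9, so r² ≡ 9 (mod 10).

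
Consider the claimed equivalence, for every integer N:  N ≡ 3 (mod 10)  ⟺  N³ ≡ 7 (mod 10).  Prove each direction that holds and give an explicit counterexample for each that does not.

Both directions hold.

Converse. Suppose N³ ≡ 7 (mod 10). The only residue r in {0, …, 9} with r³ ≡ 7 (mod 10) is r = 3, so N ≡ 3 (mod 10).

Forward direction. Suppose N ≡ 3 (mod 10). Write N = 10j + 3. Then (10j + 3)³ = 1000j³ + 900j² + 270j + 27 = 10(100j³ + 90j² + 27j + 2) + 7, so N³ ≡ 7 (mod 10).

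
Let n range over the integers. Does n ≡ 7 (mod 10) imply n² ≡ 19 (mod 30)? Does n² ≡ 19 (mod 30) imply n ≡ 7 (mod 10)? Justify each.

Forward direction. This fails: take n = 27. Then 27 ≡ 7 (mod 10), but 27² = 729 ≡ 9 (mod 30), not 19.

Converse. This fails: take n = 13. Then 13² = 169 ≡ 19 (mod 30), yet 13 ≡ 3 (mod 10), not 7.

(⇒) fails and (⇐) fails.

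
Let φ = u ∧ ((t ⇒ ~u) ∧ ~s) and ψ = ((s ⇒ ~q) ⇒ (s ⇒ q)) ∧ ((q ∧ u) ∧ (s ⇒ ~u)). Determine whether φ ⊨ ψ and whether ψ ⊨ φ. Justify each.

Forward direction. This fails. Under s = F, q = F, u = T, t = F, the left side is true but the right side is false.

Converse. This fails. Under s = F, q = T, u = T, t = T, the left side is false but the right side is true.

Neither direction holds.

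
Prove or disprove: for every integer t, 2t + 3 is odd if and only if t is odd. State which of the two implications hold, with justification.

(→) This fails: take t = 2. Then 2t + 3 = 7, which is odd, yet t = 2 is even, not odd.

(←) Suppose t is odd. Since 2 is even, 2t is even for every t, so 2t + 3 has the same parity as 3, which is odd. Hence 2t + 3 is odd.

Only the converse holds.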